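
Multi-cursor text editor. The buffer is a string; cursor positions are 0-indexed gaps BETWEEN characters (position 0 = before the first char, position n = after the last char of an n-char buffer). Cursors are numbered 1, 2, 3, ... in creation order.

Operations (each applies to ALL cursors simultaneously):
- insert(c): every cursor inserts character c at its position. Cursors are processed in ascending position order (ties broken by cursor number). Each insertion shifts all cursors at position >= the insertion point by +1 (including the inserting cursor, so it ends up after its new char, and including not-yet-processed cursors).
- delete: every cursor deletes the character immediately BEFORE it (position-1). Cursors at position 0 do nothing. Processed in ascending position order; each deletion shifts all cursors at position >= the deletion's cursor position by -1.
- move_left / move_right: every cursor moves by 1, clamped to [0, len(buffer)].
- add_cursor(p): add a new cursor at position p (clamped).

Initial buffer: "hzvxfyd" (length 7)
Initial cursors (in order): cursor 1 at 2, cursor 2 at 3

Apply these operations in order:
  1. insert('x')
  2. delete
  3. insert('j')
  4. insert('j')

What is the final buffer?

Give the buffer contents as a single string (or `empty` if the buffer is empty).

Answer: hzjjvjjxfyd

Derivation:
After op 1 (insert('x')): buffer="hzxvxxfyd" (len 9), cursors c1@3 c2@5, authorship ..1.2....
After op 2 (delete): buffer="hzvxfyd" (len 7), cursors c1@2 c2@3, authorship .......
After op 3 (insert('j')): buffer="hzjvjxfyd" (len 9), cursors c1@3 c2@5, authorship ..1.2....
After op 4 (insert('j')): buffer="hzjjvjjxfyd" (len 11), cursors c1@4 c2@7, authorship ..11.22....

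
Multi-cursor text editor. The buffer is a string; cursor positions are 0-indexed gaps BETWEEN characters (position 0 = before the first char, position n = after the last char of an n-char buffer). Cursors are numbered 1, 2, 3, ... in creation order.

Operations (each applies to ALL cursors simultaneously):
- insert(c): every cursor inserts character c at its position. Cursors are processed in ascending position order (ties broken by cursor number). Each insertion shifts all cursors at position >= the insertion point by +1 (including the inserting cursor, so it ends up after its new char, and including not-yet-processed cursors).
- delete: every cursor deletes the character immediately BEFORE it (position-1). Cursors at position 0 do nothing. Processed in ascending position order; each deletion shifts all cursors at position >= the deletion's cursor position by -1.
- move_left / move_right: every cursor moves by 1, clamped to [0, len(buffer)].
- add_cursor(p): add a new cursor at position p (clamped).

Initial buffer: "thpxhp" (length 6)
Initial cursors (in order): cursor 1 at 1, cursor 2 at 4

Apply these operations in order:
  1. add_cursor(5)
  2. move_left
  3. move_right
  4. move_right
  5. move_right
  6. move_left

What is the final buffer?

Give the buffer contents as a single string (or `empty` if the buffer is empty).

After op 1 (add_cursor(5)): buffer="thpxhp" (len 6), cursors c1@1 c2@4 c3@5, authorship ......
After op 2 (move_left): buffer="thpxhp" (len 6), cursors c1@0 c2@3 c3@4, authorship ......
After op 3 (move_right): buffer="thpxhp" (len 6), cursors c1@1 c2@4 c3@5, authorship ......
After op 4 (move_right): buffer="thpxhp" (len 6), cursors c1@2 c2@5 c3@6, authorship ......
After op 5 (move_right): buffer="thpxhp" (len 6), cursors c1@3 c2@6 c3@6, authorship ......
After op 6 (move_left): buffer="thpxhp" (len 6), cursors c1@2 c2@5 c3@5, authorship ......

Answer: thpxhp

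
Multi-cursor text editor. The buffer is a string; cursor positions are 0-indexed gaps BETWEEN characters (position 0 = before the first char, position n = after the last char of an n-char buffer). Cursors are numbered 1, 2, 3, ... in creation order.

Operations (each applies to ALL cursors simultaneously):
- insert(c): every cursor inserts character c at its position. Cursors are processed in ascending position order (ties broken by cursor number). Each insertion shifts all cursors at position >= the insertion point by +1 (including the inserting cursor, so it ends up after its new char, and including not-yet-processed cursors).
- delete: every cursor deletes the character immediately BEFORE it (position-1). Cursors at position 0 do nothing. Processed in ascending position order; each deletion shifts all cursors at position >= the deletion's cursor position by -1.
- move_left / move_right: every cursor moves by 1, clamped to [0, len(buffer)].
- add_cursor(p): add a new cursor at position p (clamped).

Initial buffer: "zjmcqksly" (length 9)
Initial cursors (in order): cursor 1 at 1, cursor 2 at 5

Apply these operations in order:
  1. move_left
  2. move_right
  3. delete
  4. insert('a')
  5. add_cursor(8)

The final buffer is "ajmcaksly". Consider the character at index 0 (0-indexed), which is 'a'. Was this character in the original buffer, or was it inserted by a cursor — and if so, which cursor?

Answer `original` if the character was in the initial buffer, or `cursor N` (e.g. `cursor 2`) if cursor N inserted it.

Answer: cursor 1

Derivation:
After op 1 (move_left): buffer="zjmcqksly" (len 9), cursors c1@0 c2@4, authorship .........
After op 2 (move_right): buffer="zjmcqksly" (len 9), cursors c1@1 c2@5, authorship .........
After op 3 (delete): buffer="jmcksly" (len 7), cursors c1@0 c2@3, authorship .......
After op 4 (insert('a')): buffer="ajmcaksly" (len 9), cursors c1@1 c2@5, authorship 1...2....
After op 5 (add_cursor(8)): buffer="ajmcaksly" (len 9), cursors c1@1 c2@5 c3@8, authorship 1...2....
Authorship (.=original, N=cursor N): 1 . . . 2 . . . .
Index 0: author = 1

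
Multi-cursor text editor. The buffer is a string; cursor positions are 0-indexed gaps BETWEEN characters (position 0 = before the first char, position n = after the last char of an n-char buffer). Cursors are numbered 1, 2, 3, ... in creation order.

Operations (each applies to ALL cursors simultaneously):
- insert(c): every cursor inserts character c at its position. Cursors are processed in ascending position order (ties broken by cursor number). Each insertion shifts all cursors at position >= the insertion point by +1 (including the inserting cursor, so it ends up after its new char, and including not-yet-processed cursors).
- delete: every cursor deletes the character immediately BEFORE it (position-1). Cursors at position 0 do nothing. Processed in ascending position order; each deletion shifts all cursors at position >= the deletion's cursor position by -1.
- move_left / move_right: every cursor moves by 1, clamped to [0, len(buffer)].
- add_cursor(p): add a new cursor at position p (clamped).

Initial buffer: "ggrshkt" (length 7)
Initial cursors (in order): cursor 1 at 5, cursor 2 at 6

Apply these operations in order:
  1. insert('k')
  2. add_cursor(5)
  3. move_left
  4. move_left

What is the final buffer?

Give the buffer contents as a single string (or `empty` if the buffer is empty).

Answer: ggrshkkkt

Derivation:
After op 1 (insert('k')): buffer="ggrshkkkt" (len 9), cursors c1@6 c2@8, authorship .....1.2.
After op 2 (add_cursor(5)): buffer="ggrshkkkt" (len 9), cursors c3@5 c1@6 c2@8, authorship .....1.2.
After op 3 (move_left): buffer="ggrshkkkt" (len 9), cursors c3@4 c1@5 c2@7, authorship .....1.2.
After op 4 (move_left): buffer="ggrshkkkt" (len 9), cursors c3@3 c1@4 c2@6, authorship .....1.2.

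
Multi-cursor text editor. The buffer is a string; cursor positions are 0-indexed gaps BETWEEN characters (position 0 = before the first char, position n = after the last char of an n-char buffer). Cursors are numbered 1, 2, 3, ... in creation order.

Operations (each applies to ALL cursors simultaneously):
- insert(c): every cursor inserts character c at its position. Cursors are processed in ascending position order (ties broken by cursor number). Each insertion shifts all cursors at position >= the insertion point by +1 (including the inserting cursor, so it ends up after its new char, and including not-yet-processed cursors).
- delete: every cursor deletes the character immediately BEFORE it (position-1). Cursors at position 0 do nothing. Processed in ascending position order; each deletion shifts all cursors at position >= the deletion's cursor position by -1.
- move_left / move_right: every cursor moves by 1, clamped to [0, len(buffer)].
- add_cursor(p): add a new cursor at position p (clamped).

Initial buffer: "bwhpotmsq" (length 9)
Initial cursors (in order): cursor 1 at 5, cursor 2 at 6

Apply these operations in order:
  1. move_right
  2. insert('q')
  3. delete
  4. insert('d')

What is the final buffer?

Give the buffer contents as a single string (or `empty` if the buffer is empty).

Answer: bwhpotdmdsq

Derivation:
After op 1 (move_right): buffer="bwhpotmsq" (len 9), cursors c1@6 c2@7, authorship .........
After op 2 (insert('q')): buffer="bwhpotqmqsq" (len 11), cursors c1@7 c2@9, authorship ......1.2..
After op 3 (delete): buffer="bwhpotmsq" (len 9), cursors c1@6 c2@7, authorship .........
After op 4 (insert('d')): buffer="bwhpotdmdsq" (len 11), cursors c1@7 c2@9, authorship ......1.2..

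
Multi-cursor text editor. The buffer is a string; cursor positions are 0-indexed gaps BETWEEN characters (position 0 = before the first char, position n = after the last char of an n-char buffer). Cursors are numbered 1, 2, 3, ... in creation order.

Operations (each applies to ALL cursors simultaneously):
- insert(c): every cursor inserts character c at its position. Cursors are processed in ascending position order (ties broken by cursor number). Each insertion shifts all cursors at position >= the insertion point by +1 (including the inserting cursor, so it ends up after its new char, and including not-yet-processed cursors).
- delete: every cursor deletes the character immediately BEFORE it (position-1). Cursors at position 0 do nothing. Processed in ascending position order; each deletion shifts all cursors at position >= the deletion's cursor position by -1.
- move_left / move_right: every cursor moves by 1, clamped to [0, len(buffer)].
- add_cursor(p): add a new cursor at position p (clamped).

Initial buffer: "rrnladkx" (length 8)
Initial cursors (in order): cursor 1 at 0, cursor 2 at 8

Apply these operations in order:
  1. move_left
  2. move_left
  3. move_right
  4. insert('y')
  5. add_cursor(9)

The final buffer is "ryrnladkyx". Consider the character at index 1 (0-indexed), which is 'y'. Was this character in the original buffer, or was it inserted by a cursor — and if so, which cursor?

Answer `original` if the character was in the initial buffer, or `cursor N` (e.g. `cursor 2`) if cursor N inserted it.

Answer: cursor 1

Derivation:
After op 1 (move_left): buffer="rrnladkx" (len 8), cursors c1@0 c2@7, authorship ........
After op 2 (move_left): buffer="rrnladkx" (len 8), cursors c1@0 c2@6, authorship ........
After op 3 (move_right): buffer="rrnladkx" (len 8), cursors c1@1 c2@7, authorship ........
After op 4 (insert('y')): buffer="ryrnladkyx" (len 10), cursors c1@2 c2@9, authorship .1......2.
After op 5 (add_cursor(9)): buffer="ryrnladkyx" (len 10), cursors c1@2 c2@9 c3@9, authorship .1......2.
Authorship (.=original, N=cursor N): . 1 . . . . . . 2 .
Index 1: author = 1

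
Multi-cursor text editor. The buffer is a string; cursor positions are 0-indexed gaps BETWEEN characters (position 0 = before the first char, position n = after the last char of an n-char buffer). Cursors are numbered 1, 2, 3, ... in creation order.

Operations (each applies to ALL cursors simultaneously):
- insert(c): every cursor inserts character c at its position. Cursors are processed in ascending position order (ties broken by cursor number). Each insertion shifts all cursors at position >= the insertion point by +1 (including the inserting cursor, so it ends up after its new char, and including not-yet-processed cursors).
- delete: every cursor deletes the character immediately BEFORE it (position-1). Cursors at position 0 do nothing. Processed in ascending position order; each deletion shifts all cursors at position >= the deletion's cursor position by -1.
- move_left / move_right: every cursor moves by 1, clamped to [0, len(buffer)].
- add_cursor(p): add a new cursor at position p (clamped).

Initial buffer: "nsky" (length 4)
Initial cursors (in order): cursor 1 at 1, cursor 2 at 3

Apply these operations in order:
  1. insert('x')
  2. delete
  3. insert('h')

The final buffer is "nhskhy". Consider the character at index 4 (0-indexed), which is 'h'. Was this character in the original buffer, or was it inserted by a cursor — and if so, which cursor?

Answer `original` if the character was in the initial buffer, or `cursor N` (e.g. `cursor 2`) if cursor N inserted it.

After op 1 (insert('x')): buffer="nxskxy" (len 6), cursors c1@2 c2@5, authorship .1..2.
After op 2 (delete): buffer="nsky" (len 4), cursors c1@1 c2@3, authorship ....
After op 3 (insert('h')): buffer="nhskhy" (len 6), cursors c1@2 c2@5, authorship .1..2.
Authorship (.=original, N=cursor N): . 1 . . 2 .
Index 4: author = 2

Answer: cursor 2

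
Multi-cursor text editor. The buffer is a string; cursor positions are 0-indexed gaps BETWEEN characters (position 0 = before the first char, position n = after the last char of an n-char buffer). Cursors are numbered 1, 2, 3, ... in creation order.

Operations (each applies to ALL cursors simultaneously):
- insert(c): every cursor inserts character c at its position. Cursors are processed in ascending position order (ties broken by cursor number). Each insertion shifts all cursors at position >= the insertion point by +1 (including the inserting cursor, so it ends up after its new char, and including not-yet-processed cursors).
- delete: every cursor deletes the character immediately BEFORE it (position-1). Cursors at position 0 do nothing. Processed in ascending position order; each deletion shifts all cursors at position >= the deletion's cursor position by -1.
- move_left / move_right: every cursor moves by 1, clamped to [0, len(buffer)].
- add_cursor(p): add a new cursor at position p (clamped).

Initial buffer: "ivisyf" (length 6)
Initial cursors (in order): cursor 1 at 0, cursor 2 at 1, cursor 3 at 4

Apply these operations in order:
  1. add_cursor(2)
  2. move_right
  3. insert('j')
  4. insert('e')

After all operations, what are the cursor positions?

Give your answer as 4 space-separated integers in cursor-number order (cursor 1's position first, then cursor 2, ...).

After op 1 (add_cursor(2)): buffer="ivisyf" (len 6), cursors c1@0 c2@1 c4@2 c3@4, authorship ......
After op 2 (move_right): buffer="ivisyf" (len 6), cursors c1@1 c2@2 c4@3 c3@5, authorship ......
After op 3 (insert('j')): buffer="ijvjijsyjf" (len 10), cursors c1@2 c2@4 c4@6 c3@9, authorship .1.2.4..3.
After op 4 (insert('e')): buffer="ijevjeijesyjef" (len 14), cursors c1@3 c2@6 c4@9 c3@13, authorship .11.22.44..33.

Answer: 3 6 13 9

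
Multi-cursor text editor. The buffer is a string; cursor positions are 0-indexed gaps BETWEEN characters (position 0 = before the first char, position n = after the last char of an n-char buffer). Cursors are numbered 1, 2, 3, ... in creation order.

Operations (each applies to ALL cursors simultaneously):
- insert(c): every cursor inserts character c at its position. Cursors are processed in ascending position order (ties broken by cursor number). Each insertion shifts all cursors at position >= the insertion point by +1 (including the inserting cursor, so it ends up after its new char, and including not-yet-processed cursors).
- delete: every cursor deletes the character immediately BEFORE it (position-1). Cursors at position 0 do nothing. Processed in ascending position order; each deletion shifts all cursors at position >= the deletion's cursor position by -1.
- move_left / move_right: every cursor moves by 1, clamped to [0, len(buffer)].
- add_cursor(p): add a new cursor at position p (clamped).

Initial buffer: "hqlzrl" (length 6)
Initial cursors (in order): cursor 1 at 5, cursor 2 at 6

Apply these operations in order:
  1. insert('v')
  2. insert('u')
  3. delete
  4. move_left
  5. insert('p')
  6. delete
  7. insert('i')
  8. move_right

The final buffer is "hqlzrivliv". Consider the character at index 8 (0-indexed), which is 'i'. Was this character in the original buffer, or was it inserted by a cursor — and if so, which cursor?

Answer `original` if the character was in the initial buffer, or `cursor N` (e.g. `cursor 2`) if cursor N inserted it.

Answer: cursor 2

Derivation:
After op 1 (insert('v')): buffer="hqlzrvlv" (len 8), cursors c1@6 c2@8, authorship .....1.2
After op 2 (insert('u')): buffer="hqlzrvulvu" (len 10), cursors c1@7 c2@10, authorship .....11.22
After op 3 (delete): buffer="hqlzrvlv" (len 8), cursors c1@6 c2@8, authorship .....1.2
After op 4 (move_left): buffer="hqlzrvlv" (len 8), cursors c1@5 c2@7, authorship .....1.2
After op 5 (insert('p')): buffer="hqlzrpvlpv" (len 10), cursors c1@6 c2@9, authorship .....11.22
After op 6 (delete): buffer="hqlzrvlv" (len 8), cursors c1@5 c2@7, authorship .....1.2
After op 7 (insert('i')): buffer="hqlzrivliv" (len 10), cursors c1@6 c2@9, authorship .....11.22
After op 8 (move_right): buffer="hqlzrivliv" (len 10), cursors c1@7 c2@10, authorship .....11.22
Authorship (.=original, N=cursor N): . . . . . 1 1 . 2 2
Index 8: author = 2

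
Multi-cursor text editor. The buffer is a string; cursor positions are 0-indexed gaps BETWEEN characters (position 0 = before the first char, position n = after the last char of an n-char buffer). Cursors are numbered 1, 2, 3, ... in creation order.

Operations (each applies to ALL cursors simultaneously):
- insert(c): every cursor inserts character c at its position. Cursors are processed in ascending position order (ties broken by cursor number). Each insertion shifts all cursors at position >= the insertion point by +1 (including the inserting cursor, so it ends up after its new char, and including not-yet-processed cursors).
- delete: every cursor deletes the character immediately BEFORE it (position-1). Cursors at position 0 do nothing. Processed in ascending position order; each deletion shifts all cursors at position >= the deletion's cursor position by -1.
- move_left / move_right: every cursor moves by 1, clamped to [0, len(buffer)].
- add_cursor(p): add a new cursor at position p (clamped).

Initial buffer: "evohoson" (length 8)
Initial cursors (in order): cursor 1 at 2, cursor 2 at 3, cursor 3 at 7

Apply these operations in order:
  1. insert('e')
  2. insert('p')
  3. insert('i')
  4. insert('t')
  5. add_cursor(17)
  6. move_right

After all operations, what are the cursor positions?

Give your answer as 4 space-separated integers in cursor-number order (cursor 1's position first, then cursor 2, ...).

Answer: 7 12 20 18

Derivation:
After op 1 (insert('e')): buffer="eveoehosoen" (len 11), cursors c1@3 c2@5 c3@10, authorship ..1.2....3.
After op 2 (insert('p')): buffer="evepoephosoepn" (len 14), cursors c1@4 c2@7 c3@13, authorship ..11.22....33.
After op 3 (insert('i')): buffer="evepioepihosoepin" (len 17), cursors c1@5 c2@9 c3@16, authorship ..111.222....333.
After op 4 (insert('t')): buffer="evepitoepithosoepitn" (len 20), cursors c1@6 c2@11 c3@19, authorship ..1111.2222....3333.
After op 5 (add_cursor(17)): buffer="evepitoepithosoepitn" (len 20), cursors c1@6 c2@11 c4@17 c3@19, authorship ..1111.2222....3333.
After op 6 (move_right): buffer="evepitoepithosoepitn" (len 20), cursors c1@7 c2@12 c4@18 c3@20, authorship ..1111.2222....3333.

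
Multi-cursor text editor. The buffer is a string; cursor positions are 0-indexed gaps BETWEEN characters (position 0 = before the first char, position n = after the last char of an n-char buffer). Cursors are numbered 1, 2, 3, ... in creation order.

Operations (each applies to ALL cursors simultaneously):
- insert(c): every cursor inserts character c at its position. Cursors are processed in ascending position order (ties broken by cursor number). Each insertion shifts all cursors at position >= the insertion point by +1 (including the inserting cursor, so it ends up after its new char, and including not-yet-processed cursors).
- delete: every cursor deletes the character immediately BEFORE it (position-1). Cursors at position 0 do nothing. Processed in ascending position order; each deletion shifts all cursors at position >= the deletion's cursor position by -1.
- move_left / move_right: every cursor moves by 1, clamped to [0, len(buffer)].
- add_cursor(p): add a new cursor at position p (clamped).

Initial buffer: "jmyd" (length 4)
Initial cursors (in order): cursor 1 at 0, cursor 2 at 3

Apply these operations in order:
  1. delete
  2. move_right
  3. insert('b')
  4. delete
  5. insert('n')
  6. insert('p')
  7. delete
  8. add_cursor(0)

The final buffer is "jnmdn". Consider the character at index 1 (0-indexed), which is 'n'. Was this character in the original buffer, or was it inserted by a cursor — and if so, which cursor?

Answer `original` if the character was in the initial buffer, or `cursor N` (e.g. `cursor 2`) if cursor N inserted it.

After op 1 (delete): buffer="jmd" (len 3), cursors c1@0 c2@2, authorship ...
After op 2 (move_right): buffer="jmd" (len 3), cursors c1@1 c2@3, authorship ...
After op 3 (insert('b')): buffer="jbmdb" (len 5), cursors c1@2 c2@5, authorship .1..2
After op 4 (delete): buffer="jmd" (len 3), cursors c1@1 c2@3, authorship ...
After op 5 (insert('n')): buffer="jnmdn" (len 5), cursors c1@2 c2@5, authorship .1..2
After op 6 (insert('p')): buffer="jnpmdnp" (len 7), cursors c1@3 c2@7, authorship .11..22
After op 7 (delete): buffer="jnmdn" (len 5), cursors c1@2 c2@5, authorship .1..2
After op 8 (add_cursor(0)): buffer="jnmdn" (len 5), cursors c3@0 c1@2 c2@5, authorship .1..2
Authorship (.=original, N=cursor N): . 1 . . 2
Index 1: author = 1

Answer: cursor 1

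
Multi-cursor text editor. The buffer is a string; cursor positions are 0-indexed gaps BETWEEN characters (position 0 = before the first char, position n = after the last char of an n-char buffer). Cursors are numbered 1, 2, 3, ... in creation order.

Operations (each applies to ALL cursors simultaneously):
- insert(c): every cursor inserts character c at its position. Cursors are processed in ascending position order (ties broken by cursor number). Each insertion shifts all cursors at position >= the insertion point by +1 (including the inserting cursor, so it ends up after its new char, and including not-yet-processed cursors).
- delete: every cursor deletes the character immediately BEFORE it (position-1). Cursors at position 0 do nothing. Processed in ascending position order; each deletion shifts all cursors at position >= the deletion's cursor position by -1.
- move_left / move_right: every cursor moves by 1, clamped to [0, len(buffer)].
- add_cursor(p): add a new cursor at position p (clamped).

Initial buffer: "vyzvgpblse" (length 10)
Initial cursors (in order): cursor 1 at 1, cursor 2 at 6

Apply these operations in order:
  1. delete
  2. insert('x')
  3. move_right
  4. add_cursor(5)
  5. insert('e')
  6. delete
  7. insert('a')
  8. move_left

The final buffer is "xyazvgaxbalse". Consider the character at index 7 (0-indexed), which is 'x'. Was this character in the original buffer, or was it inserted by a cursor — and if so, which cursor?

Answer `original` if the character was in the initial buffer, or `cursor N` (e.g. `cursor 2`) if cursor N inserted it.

After op 1 (delete): buffer="yzvgblse" (len 8), cursors c1@0 c2@4, authorship ........
After op 2 (insert('x')): buffer="xyzvgxblse" (len 10), cursors c1@1 c2@6, authorship 1....2....
After op 3 (move_right): buffer="xyzvgxblse" (len 10), cursors c1@2 c2@7, authorship 1....2....
After op 4 (add_cursor(5)): buffer="xyzvgxblse" (len 10), cursors c1@2 c3@5 c2@7, authorship 1....2....
After op 5 (insert('e')): buffer="xyezvgexbelse" (len 13), cursors c1@3 c3@7 c2@10, authorship 1.1...32.2...
After op 6 (delete): buffer="xyzvgxblse" (len 10), cursors c1@2 c3@5 c2@7, authorship 1....2....
After op 7 (insert('a')): buffer="xyazvgaxbalse" (len 13), cursors c1@3 c3@7 c2@10, authorship 1.1...32.2...
After op 8 (move_left): buffer="xyazvgaxbalse" (len 13), cursors c1@2 c3@6 c2@9, authorship 1.1...32.2...
Authorship (.=original, N=cursor N): 1 . 1 . . . 3 2 . 2 . . .
Index 7: author = 2

Answer: cursor 2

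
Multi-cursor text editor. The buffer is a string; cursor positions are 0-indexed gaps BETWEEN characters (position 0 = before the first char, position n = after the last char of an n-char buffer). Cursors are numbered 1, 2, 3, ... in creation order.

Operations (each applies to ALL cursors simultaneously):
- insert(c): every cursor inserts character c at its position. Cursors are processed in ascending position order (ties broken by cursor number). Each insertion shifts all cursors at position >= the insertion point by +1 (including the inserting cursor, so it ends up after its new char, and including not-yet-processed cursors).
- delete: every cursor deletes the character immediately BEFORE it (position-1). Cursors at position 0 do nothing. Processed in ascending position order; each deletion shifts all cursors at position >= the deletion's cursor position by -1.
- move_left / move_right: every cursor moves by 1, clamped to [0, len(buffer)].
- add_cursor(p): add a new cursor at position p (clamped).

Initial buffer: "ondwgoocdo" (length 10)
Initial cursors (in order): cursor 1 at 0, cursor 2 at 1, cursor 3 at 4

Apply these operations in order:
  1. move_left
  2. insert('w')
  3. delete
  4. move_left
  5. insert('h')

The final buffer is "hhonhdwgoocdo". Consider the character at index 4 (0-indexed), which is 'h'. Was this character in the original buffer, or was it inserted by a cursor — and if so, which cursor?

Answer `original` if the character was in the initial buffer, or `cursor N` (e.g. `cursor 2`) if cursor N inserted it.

Answer: cursor 3

Derivation:
After op 1 (move_left): buffer="ondwgoocdo" (len 10), cursors c1@0 c2@0 c3@3, authorship ..........
After op 2 (insert('w')): buffer="wwondwwgoocdo" (len 13), cursors c1@2 c2@2 c3@6, authorship 12...3.......
After op 3 (delete): buffer="ondwgoocdo" (len 10), cursors c1@0 c2@0 c3@3, authorship ..........
After op 4 (move_left): buffer="ondwgoocdo" (len 10), cursors c1@0 c2@0 c3@2, authorship ..........
After op 5 (insert('h')): buffer="hhonhdwgoocdo" (len 13), cursors c1@2 c2@2 c3@5, authorship 12..3........
Authorship (.=original, N=cursor N): 1 2 . . 3 . . . . . . . .
Index 4: author = 3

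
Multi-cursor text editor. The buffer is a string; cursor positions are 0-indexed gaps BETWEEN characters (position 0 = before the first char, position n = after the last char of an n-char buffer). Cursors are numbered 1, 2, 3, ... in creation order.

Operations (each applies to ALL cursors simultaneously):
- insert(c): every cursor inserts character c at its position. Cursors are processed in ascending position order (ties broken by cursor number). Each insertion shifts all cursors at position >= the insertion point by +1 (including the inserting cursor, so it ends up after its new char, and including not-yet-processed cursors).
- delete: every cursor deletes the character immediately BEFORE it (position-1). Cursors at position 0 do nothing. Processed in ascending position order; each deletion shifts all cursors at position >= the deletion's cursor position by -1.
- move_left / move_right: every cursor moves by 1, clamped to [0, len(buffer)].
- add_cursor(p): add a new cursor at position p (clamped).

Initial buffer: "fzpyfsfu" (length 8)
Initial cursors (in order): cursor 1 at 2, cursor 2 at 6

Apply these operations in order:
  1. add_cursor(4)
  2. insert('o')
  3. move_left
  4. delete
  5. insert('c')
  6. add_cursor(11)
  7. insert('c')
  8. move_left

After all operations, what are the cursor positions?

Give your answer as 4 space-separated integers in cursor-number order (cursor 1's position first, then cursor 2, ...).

Answer: 2 10 6 14

Derivation:
After op 1 (add_cursor(4)): buffer="fzpyfsfu" (len 8), cursors c1@2 c3@4 c2@6, authorship ........
After op 2 (insert('o')): buffer="fzopyofsofu" (len 11), cursors c1@3 c3@6 c2@9, authorship ..1..3..2..
After op 3 (move_left): buffer="fzopyofsofu" (len 11), cursors c1@2 c3@5 c2@8, authorship ..1..3..2..
After op 4 (delete): buffer="fopofofu" (len 8), cursors c1@1 c3@3 c2@5, authorship .1.3.2..
After op 5 (insert('c')): buffer="fcopcofcofu" (len 11), cursors c1@2 c3@5 c2@8, authorship .11.33.22..
After op 6 (add_cursor(11)): buffer="fcopcofcofu" (len 11), cursors c1@2 c3@5 c2@8 c4@11, authorship .11.33.22..
After op 7 (insert('c')): buffer="fccopccofccofuc" (len 15), cursors c1@3 c3@7 c2@11 c4@15, authorship .111.333.222..4
After op 8 (move_left): buffer="fccopccofccofuc" (len 15), cursors c1@2 c3@6 c2@10 c4@14, authorship .111.333.222..4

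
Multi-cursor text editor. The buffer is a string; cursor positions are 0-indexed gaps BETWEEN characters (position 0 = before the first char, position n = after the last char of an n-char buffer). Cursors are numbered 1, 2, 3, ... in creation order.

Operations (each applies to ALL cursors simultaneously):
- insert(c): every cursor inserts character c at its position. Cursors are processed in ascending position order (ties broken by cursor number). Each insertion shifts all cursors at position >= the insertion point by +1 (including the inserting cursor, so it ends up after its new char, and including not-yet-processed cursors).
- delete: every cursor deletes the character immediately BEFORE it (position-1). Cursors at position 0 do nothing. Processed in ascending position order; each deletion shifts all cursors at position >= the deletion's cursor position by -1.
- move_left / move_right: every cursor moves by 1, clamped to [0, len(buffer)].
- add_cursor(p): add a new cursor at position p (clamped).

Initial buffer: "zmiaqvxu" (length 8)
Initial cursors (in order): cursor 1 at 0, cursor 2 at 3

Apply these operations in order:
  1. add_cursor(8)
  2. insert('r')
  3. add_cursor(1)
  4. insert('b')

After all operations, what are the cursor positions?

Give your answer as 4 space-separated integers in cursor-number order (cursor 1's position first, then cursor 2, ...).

After op 1 (add_cursor(8)): buffer="zmiaqvxu" (len 8), cursors c1@0 c2@3 c3@8, authorship ........
After op 2 (insert('r')): buffer="rzmiraqvxur" (len 11), cursors c1@1 c2@5 c3@11, authorship 1...2.....3
After op 3 (add_cursor(1)): buffer="rzmiraqvxur" (len 11), cursors c1@1 c4@1 c2@5 c3@11, authorship 1...2.....3
After op 4 (insert('b')): buffer="rbbzmirbaqvxurb" (len 15), cursors c1@3 c4@3 c2@8 c3@15, authorship 114...22.....33

Answer: 3 8 15 3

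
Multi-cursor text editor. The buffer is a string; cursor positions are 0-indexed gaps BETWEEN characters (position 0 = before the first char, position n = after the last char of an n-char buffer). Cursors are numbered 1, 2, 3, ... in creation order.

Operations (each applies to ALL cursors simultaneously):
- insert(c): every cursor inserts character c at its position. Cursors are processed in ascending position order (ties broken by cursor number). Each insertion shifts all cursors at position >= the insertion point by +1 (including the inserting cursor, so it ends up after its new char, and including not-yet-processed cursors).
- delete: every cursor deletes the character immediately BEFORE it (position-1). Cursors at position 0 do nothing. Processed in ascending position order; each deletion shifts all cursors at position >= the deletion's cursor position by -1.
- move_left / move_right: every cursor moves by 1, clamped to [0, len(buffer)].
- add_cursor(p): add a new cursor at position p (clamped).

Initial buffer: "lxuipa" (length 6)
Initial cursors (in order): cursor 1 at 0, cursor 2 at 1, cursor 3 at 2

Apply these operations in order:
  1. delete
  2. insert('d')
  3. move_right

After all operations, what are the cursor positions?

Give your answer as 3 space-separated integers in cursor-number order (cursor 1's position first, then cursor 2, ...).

Answer: 4 4 4

Derivation:
After op 1 (delete): buffer="uipa" (len 4), cursors c1@0 c2@0 c3@0, authorship ....
After op 2 (insert('d')): buffer="ddduipa" (len 7), cursors c1@3 c2@3 c3@3, authorship 123....
After op 3 (move_right): buffer="ddduipa" (len 7), cursors c1@4 c2@4 c3@4, authorship 123....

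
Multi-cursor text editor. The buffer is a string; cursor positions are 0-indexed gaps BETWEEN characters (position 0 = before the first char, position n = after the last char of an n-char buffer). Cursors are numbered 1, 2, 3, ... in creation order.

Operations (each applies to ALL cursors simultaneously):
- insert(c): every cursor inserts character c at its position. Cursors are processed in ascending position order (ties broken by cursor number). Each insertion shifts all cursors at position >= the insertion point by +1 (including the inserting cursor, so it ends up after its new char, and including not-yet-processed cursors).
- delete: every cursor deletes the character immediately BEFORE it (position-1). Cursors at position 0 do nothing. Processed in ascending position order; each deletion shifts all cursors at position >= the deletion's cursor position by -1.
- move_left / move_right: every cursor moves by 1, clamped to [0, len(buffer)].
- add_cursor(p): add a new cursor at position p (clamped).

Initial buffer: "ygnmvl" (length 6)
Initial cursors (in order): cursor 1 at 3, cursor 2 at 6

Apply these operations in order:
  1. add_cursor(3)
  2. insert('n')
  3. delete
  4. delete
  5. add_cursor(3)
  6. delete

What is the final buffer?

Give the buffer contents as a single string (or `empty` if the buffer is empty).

Answer: empty

Derivation:
After op 1 (add_cursor(3)): buffer="ygnmvl" (len 6), cursors c1@3 c3@3 c2@6, authorship ......
After op 2 (insert('n')): buffer="ygnnnmvln" (len 9), cursors c1@5 c3@5 c2@9, authorship ...13...2
After op 3 (delete): buffer="ygnmvl" (len 6), cursors c1@3 c3@3 c2@6, authorship ......
After op 4 (delete): buffer="ymv" (len 3), cursors c1@1 c3@1 c2@3, authorship ...
After op 5 (add_cursor(3)): buffer="ymv" (len 3), cursors c1@1 c3@1 c2@3 c4@3, authorship ...
After op 6 (delete): buffer="" (len 0), cursors c1@0 c2@0 c3@0 c4@0, authorship 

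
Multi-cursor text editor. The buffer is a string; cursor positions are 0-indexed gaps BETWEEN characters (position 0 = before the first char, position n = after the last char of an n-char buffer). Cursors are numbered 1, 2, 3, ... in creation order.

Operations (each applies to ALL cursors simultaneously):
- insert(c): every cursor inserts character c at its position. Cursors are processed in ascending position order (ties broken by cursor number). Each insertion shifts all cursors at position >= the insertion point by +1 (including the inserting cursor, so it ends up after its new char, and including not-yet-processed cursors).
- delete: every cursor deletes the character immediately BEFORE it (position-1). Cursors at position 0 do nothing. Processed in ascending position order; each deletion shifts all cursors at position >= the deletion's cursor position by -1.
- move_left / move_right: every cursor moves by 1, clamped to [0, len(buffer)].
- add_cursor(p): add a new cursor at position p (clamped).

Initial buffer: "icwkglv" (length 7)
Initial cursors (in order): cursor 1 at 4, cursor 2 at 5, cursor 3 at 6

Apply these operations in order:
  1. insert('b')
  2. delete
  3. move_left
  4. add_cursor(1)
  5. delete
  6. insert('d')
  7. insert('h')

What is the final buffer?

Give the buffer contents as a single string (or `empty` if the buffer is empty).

Answer: dhcdddhhhlv

Derivation:
After op 1 (insert('b')): buffer="icwkbgblbv" (len 10), cursors c1@5 c2@7 c3@9, authorship ....1.2.3.
After op 2 (delete): buffer="icwkglv" (len 7), cursors c1@4 c2@5 c3@6, authorship .......
After op 3 (move_left): buffer="icwkglv" (len 7), cursors c1@3 c2@4 c3@5, authorship .......
After op 4 (add_cursor(1)): buffer="icwkglv" (len 7), cursors c4@1 c1@3 c2@4 c3@5, authorship .......
After op 5 (delete): buffer="clv" (len 3), cursors c4@0 c1@1 c2@1 c3@1, authorship ...
After op 6 (insert('d')): buffer="dcdddlv" (len 7), cursors c4@1 c1@5 c2@5 c3@5, authorship 4.123..
After op 7 (insert('h')): buffer="dhcdddhhhlv" (len 11), cursors c4@2 c1@9 c2@9 c3@9, authorship 44.123123..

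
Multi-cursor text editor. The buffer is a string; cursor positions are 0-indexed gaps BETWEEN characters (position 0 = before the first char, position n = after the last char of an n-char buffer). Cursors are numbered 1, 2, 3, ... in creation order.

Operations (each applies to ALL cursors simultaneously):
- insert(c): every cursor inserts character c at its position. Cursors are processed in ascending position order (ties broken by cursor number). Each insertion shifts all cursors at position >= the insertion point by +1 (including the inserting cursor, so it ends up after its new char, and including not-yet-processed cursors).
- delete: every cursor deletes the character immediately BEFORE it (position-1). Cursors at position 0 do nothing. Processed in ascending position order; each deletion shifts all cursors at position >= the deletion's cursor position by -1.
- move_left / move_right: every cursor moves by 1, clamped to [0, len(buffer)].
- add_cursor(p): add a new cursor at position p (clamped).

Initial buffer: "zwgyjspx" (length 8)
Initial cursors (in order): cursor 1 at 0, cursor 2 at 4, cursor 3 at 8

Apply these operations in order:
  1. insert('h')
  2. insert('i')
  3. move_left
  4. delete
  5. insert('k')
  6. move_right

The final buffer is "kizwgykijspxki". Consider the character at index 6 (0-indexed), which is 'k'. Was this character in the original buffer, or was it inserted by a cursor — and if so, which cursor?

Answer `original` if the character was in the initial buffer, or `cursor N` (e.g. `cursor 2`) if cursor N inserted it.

Answer: cursor 2

Derivation:
After op 1 (insert('h')): buffer="hzwgyhjspxh" (len 11), cursors c1@1 c2@6 c3@11, authorship 1....2....3
After op 2 (insert('i')): buffer="hizwgyhijspxhi" (len 14), cursors c1@2 c2@8 c3@14, authorship 11....22....33
After op 3 (move_left): buffer="hizwgyhijspxhi" (len 14), cursors c1@1 c2@7 c3@13, authorship 11....22....33
After op 4 (delete): buffer="izwgyijspxi" (len 11), cursors c1@0 c2@5 c3@10, authorship 1....2....3
After op 5 (insert('k')): buffer="kizwgykijspxki" (len 14), cursors c1@1 c2@7 c3@13, authorship 11....22....33
After op 6 (move_right): buffer="kizwgykijspxki" (len 14), cursors c1@2 c2@8 c3@14, authorship 11....22....33
Authorship (.=original, N=cursor N): 1 1 . . . . 2 2 . . . . 3 3
Index 6: author = 2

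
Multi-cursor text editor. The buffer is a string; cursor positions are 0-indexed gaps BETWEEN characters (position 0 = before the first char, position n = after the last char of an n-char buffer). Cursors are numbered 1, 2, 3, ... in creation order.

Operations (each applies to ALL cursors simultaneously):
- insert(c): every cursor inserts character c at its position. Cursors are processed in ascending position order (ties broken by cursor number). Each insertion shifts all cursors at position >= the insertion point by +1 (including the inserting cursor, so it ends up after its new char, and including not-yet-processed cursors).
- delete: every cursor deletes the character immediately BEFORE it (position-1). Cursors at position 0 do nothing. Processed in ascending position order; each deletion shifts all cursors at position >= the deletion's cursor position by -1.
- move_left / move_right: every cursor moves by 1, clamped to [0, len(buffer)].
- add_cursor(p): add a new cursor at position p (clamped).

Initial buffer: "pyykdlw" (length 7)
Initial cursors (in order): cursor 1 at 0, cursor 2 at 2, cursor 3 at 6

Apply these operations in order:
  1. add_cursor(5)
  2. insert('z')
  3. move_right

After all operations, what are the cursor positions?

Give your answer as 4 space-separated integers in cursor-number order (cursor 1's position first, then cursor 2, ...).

Answer: 2 5 11 9

Derivation:
After op 1 (add_cursor(5)): buffer="pyykdlw" (len 7), cursors c1@0 c2@2 c4@5 c3@6, authorship .......
After op 2 (insert('z')): buffer="zpyzykdzlzw" (len 11), cursors c1@1 c2@4 c4@8 c3@10, authorship 1..2...4.3.
After op 3 (move_right): buffer="zpyzykdzlzw" (len 11), cursors c1@2 c2@5 c4@9 c3@11, authorship 1..2...4.3.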